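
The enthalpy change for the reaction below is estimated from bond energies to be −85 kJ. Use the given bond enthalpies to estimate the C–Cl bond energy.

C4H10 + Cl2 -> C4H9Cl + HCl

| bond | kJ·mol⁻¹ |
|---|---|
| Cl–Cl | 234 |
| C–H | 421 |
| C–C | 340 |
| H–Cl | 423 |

Let D be the C–Cl bond energy.
Σ(broken) = 3×340 + 10×421 + 1×234 = 5464
Σ(formed) = 3×340 + 1×D + 9×421 + 1×423 = 5232 + D
ΔH = Σ(broken) − Σ(formed) = (5464) − (5232 + D) = +232 − D
Setting this equal to −85 kJ gives D = 317 kJ/mol.

D(C–Cl) ≈ 317 kJ/mol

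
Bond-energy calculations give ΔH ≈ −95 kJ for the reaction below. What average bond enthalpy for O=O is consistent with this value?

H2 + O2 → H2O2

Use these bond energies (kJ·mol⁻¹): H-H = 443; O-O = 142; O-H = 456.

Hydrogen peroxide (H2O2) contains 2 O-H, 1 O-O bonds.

Let D be the O=O bond energy.
Σ(broken) = 1×443 + 1×D = 443 + D
Σ(formed) = 2×456 + 1×142 = 1054
ΔH = Σ(broken) − Σ(formed) = (443 + D) − (1054) = −611 + D
Setting this equal to −95 kJ gives D = 516 kJ/mol.

D(O=O) ≈ 516 kJ/mol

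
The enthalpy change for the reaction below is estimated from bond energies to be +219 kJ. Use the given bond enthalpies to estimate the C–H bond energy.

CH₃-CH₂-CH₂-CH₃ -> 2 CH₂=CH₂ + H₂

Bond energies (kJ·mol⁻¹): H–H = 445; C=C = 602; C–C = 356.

Let D be the C–H bond energy.
Σ(broken) = 3×356 + 10×D = 1068 + 10D
Σ(formed) = 8×D + 2×602 + 1×445 = 1649 + 8D
ΔH = Σ(broken) − Σ(formed) = (1068 + 10D) − (1649 + 8D) = −581 + 2D
Setting this equal to +219 kJ gives 2D = 800, so D = 400 kJ/mol.

D(C–H) ≈ 400 kJ/mol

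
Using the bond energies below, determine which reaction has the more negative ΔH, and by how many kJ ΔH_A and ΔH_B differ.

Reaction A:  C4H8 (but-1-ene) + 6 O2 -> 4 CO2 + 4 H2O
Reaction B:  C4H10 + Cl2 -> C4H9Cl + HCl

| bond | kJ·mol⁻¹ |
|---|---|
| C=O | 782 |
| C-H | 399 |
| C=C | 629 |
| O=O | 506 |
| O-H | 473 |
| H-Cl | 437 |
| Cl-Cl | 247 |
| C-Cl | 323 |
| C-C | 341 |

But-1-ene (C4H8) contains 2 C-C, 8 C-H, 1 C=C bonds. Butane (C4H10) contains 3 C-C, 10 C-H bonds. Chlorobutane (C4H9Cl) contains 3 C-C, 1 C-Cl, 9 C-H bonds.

Reaction A:
  Bonds broken (reactants):
    C-C: 2 × 341 = 682
    C-H: 8 × 399 = 3192
    C=C: 1 × 629 = 629
    O=O: 6 × 506 = 3036
    Σ(broken) = 7539 kJ
  Bonds formed (products):
    C=O: 8 × 782 = 6256
    O-H: 8 × 473 = 3784
    Σ(formed) = 10040 kJ
  ΔH_A = 7539 − 10040 = −2501 kJ
Reaction B:
  Bonds broken (reactants):
    C-C: 3 × 341 = 1023
    C-H: 10 × 399 = 3990
    Cl-Cl: 1 × 247 = 247
    Σ(broken) = 5260 kJ
  Bonds formed (products):
    C-C: 3 × 341 = 1023
    C-Cl: 1 × 323 = 323
    C-H: 9 × 399 = 3591
    H-Cl: 1 × 437 = 437
    Σ(formed) = 5374 kJ
  ΔH_B = 5260 − 5374 = −114 kJ
ΔH_A − ΔH_B = −2387 kJ, so reaction A has the more negative ΔH; |ΔH_A − ΔH_B| = 2387 kJ.

Reaction A, by 2387 kJ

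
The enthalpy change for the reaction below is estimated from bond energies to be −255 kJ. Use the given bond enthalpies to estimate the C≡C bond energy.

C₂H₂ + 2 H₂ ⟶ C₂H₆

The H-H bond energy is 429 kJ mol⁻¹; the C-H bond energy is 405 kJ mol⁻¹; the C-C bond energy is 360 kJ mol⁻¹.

D(C≡C) ≈ 867 kJ/mol

Let D be the C≡C bond energy.
Σ(broken) = 1×D + 2×405 + 2×429 = 1668 + D
Σ(formed) = 1×360 + 6×405 = 2790
ΔH = Σ(broken) − Σ(formed) = (1668 + D) − (2790) = −1122 + D
Setting this equal to −255 kJ gives D = 867 kJ/mol.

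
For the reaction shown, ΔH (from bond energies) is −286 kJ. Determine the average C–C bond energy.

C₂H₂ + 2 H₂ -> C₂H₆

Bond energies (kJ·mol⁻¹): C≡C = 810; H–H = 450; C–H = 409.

Let D be the C–C bond energy.
Σ(broken) = 1×810 + 2×409 + 2×450 = 2528
Σ(formed) = 1×D + 6×409 = 2454 + D
ΔH = Σ(broken) − Σ(formed) = (2528) − (2454 + D) = +74 − D
Setting this equal to −286 kJ gives D = 360 kJ/mol.

D(C–C) ≈ 360 kJ/mol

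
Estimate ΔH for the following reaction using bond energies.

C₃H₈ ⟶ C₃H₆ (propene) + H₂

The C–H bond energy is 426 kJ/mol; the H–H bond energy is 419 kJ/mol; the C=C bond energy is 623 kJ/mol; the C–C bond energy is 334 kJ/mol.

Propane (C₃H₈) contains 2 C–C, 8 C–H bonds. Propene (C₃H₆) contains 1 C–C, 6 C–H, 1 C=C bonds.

Bonds broken (reactants):
  C–C: 2 × 334 = 668
  C–H: 8 × 426 = 3408
  Σ(broken) = 4076 kJ
Bonds formed (products):
  C–C: 1 × 334 = 334
  C–H: 6 × 426 = 2556
  C=C: 1 × 623 = 623
  H–H: 1 × 419 = 419
  Σ(formed) = 3932 kJ
ΔH = Σ(broken) − Σ(formed) = 4076 − 3932 = +144 kJ

ΔH ≈ +144 kJ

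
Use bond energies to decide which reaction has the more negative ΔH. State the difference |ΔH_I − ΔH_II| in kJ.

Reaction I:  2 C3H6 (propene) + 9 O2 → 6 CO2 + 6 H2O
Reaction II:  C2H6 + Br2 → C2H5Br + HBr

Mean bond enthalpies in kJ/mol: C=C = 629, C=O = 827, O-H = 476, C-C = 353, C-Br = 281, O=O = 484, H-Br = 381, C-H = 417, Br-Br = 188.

Reaction I:
  Bonds broken (reactants):
    C-C: 2 × 353 = 706
    C-H: 12 × 417 = 5004
    C=C: 2 × 629 = 1258
    O=O: 9 × 484 = 4356
    Σ(broken) = 11324 kJ
  Bonds formed (products):
    C=O: 12 × 827 = 9924
    O-H: 12 × 476 = 5712
    Σ(formed) = 15636 kJ
  ΔH_I = 11324 − 15636 = −4312 kJ
Reaction II:
  Bonds broken (reactants):
    Br-Br: 1 × 188 = 188
    C-C: 1 × 353 = 353
    C-H: 6 × 417 = 2502
    Σ(broken) = 3043 kJ
  Bonds formed (products):
    C-Br: 1 × 281 = 281
    C-C: 1 × 353 = 353
    C-H: 5 × 417 = 2085
    H-Br: 1 × 381 = 381
    Σ(formed) = 3100 kJ
  ΔH_II = 3043 − 3100 = −57 kJ
ΔH_I − ΔH_II = −4255 kJ, so reaction I has the more negative ΔH; |ΔH_I − ΔH_II| = 4255 kJ.

Reaction I, by 4255 kJ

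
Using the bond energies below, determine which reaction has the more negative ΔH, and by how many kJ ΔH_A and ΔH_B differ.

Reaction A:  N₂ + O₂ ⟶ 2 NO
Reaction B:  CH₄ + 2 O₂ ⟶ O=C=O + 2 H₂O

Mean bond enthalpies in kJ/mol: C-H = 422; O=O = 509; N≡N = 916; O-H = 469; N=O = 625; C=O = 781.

Reaction B, by 907 kJ

Reaction A:
  Bonds broken (reactants):
    N≡N: 1 × 916 = 916
    O=O: 1 × 509 = 509
    Σ(broken) = 1425 kJ
  Bonds formed (products):
    N=O: 2 × 625 = 1250
    Σ(formed) = 1250 kJ
  ΔH_A = 1425 − 1250 = +175 kJ
Reaction B:
  Bonds broken (reactants):
    C-H: 4 × 422 = 1688
    O=O: 2 × 509 = 1018
    Σ(broken) = 2706 kJ
  Bonds formed (products):
    C=O: 2 × 781 = 1562
    O-H: 4 × 469 = 1876
    Σ(formed) = 3438 kJ
  ΔH_B = 2706 − 3438 = −732 kJ
ΔH_A − ΔH_B = +907 kJ, so reaction B has the more negative ΔH; |ΔH_A − ΔH_B| = 907 kJ.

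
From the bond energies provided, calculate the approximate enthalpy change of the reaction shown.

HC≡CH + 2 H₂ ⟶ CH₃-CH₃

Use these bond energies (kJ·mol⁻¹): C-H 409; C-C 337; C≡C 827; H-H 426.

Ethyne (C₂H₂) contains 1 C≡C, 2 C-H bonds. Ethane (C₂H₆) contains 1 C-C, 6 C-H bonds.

Bonds broken (reactants):
  C≡C: 1 × 827 = 827
  C-H: 2 × 409 = 818
  H-H: 2 × 426 = 852
  Σ(broken) = 2497 kJ
Bonds formed (products):
  C-C: 1 × 337 = 337
  C-H: 6 × 409 = 2454
  Σ(formed) = 2791 kJ
ΔH = Σ(broken) − Σ(formed) = 2497 − 2791 = −294 kJ

ΔH ≈ −294 kJ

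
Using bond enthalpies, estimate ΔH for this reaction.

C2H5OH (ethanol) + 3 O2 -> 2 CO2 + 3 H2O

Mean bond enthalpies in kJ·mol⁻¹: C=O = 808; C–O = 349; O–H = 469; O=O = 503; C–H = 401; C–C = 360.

Bonds broken (reactants):
  C–C: 1 × 360 = 360
  C–H: 5 × 401 = 2005
  C–O: 1 × 349 = 349
  O–H: 1 × 469 = 469
  O=O: 3 × 503 = 1509
  Σ(broken) = 4692 kJ
Bonds formed (products):
  C=O: 4 × 808 = 3232
  O–H: 6 × 469 = 2814
  Σ(formed) = 6046 kJ
ΔH = Σ(broken) − Σ(formed) = 4692 − 6046 = −1354 kJ

ΔH ≈ −1354 kJ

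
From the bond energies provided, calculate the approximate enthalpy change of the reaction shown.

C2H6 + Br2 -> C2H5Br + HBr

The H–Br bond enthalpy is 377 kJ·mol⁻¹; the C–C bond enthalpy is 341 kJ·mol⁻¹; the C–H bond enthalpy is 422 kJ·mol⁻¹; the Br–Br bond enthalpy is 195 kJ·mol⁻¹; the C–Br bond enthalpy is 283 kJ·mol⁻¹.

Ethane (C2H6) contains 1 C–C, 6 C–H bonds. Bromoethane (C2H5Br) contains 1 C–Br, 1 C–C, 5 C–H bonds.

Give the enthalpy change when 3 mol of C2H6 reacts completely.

Bonds broken (reactants):
  Br–Br: 1 × 195 = 195
  C–C: 1 × 341 = 341
  C–H: 6 × 422 = 2532
  Σ(broken) = 3068 kJ
Bonds formed (products):
  C–Br: 1 × 283 = 283
  C–C: 1 × 341 = 341
  C–H: 5 × 422 = 2110
  H–Br: 1 × 377 = 377
  Σ(formed) = 3111 kJ
ΔH = Σ(broken) − Σ(formed) = 3068 − 3111 = −43 kJ
For 3× the reaction as written: 3 × (−43) = −129 kJ

ΔH = −129 kJ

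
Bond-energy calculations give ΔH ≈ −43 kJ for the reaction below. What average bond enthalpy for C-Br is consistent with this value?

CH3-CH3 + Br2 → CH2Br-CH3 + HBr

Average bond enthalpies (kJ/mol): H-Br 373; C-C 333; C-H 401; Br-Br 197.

Let D be the C-Br bond energy.
Σ(broken) = 1×197 + 1×333 + 6×401 = 2936
Σ(formed) = 1×D + 1×333 + 5×401 + 1×373 = 2711 + D
ΔH = Σ(broken) − Σ(formed) = (2936) − (2711 + D) = +225 − D
Setting this equal to −43 kJ gives D = 268 kJ/mol.

D(C-Br) ≈ 268 kJ/mol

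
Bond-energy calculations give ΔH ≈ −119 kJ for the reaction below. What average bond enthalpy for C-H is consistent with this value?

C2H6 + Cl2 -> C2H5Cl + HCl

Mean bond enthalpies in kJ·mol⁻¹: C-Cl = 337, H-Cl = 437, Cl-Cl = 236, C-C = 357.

D(C-H) ≈ 419 kJ/mol

Let D be the C-H bond energy.
Σ(broken) = 1×357 + 6×D + 1×236 = 593 + 6D
Σ(formed) = 1×357 + 1×337 + 5×D + 1×437 = 1131 + 5D
ΔH = Σ(broken) − Σ(formed) = (593 + 6D) − (1131 + 5D) = −538 + D
Setting this equal to −119 kJ gives D = 419 kJ/mol.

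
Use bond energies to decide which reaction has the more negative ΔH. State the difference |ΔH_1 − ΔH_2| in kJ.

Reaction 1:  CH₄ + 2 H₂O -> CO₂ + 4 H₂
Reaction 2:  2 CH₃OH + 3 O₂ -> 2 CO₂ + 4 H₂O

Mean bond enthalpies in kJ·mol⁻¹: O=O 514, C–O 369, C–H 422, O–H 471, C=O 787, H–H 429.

Reaction 2, by 1444 kJ

Reaction 1:
  Bonds broken (reactants):
    C–H: 4 × 422 = 1688
    O–H: 4 × 471 = 1884
    Σ(broken) = 3572 kJ
  Bonds formed (products):
    C=O: 2 × 787 = 1574
    H–H: 4 × 429 = 1716
    Σ(formed) = 3290 kJ
  ΔH_1 = 3572 − 3290 = +282 kJ
Reaction 2:
  Bonds broken (reactants):
    C–H: 6 × 422 = 2532
    C–O: 2 × 369 = 738
    O–H: 2 × 471 = 942
    O=O: 3 × 514 = 1542
    Σ(broken) = 5754 kJ
  Bonds formed (products):
    C=O: 4 × 787 = 3148
    O–H: 8 × 471 = 3768
    Σ(formed) = 6916 kJ
  ΔH_2 = 5754 − 6916 = −1162 kJ
ΔH_1 − ΔH_2 = +1444 kJ, so reaction 2 has the more negative ΔH; |ΔH_1 − ΔH_2| = 1444 kJ.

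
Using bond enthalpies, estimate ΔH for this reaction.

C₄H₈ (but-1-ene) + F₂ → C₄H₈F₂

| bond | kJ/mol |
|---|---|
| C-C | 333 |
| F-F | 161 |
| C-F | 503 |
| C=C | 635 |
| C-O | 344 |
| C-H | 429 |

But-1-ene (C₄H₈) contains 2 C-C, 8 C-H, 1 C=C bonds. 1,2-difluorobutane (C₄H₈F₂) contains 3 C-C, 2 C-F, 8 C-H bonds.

Bonds broken (reactants):
  C-C: 2 × 333 = 666
  C-H: 8 × 429 = 3432
  C=C: 1 × 635 = 635
  F-F: 1 × 161 = 161
  Σ(broken) = 4894 kJ
Bonds formed (products):
  C-C: 3 × 333 = 999
  C-F: 2 × 503 = 1006
  C-H: 8 × 429 = 3432
  Σ(formed) = 5437 kJ
ΔH = Σ(broken) − Σ(formed) = 4894 − 5437 = −543 kJ

ΔH ≈ −543 kJ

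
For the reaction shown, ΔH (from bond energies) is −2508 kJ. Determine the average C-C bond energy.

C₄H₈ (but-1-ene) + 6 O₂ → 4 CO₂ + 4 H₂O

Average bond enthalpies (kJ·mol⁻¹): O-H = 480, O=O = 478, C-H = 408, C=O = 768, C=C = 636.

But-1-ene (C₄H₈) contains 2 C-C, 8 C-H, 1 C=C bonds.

Let D be the C-C bond energy.
Σ(broken) = 2×D + 8×408 + 1×636 + 6×478 = 6768 + 2D
Σ(formed) = 8×768 + 8×480 = 9984
ΔH = Σ(broken) − Σ(formed) = (6768 + 2D) − (9984) = −3216 + 2D
Setting this equal to −2508 kJ gives 2D = 708, so D = 354 kJ/mol.

D(C-C) ≈ 354 kJ/mol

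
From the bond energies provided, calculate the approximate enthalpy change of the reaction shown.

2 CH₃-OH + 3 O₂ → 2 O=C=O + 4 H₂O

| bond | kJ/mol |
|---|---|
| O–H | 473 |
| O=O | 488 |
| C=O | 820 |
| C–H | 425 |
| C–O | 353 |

ΔH ≈ −1398 kJ

Bonds broken (reactants):
  C–H: 6 × 425 = 2550
  C–O: 2 × 353 = 706
  O–H: 2 × 473 = 946
  O=O: 3 × 488 = 1464
  Σ(broken) = 5666 kJ
Bonds formed (products):
  C=O: 4 × 820 = 3280
  O–H: 8 × 473 = 3784
  Σ(formed) = 7064 kJ
ΔH = Σ(broken) − Σ(formed) = 5666 − 7064 = −1398 kJ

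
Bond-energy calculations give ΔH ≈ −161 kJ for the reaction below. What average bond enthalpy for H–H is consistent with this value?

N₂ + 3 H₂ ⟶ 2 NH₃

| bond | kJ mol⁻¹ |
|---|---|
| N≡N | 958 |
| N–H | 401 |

Let D be the H–H bond energy.
Σ(broken) = 3×D + 1×958 = 958 + 3D
Σ(formed) = 6×401 = 2406
ΔH = Σ(broken) − Σ(formed) = (958 + 3D) − (2406) = −1448 + 3D
Setting this equal to −161 kJ gives 3D = 1287, so D = 429 kJ/mol.

D(H–H) ≈ 429 kJ/mol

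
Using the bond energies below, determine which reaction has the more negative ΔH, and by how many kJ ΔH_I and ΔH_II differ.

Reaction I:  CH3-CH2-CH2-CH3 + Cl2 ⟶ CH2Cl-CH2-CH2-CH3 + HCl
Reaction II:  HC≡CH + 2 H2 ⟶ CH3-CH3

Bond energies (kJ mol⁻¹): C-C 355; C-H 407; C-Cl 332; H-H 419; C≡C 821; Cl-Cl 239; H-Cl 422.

Reaction I:
  Bonds broken (reactants):
    C-C: 3 × 355 = 1065
    C-H: 10 × 407 = 4070
    Cl-Cl: 1 × 239 = 239
    Σ(broken) = 5374 kJ
  Bonds formed (products):
    C-C: 3 × 355 = 1065
    C-Cl: 1 × 332 = 332
    C-H: 9 × 407 = 3663
    H-Cl: 1 × 422 = 422
    Σ(formed) = 5482 kJ
  ΔH_I = 5374 − 5482 = −108 kJ
Reaction II:
  Bonds broken (reactants):
    C≡C: 1 × 821 = 821
    C-H: 2 × 407 = 814
    H-H: 2 × 419 = 838
    Σ(broken) = 2473 kJ
  Bonds formed (products):
    C-C: 1 × 355 = 355
    C-H: 6 × 407 = 2442
    Σ(formed) = 2797 kJ
  ΔH_II = 2473 − 2797 = −324 kJ
ΔH_I − ΔH_II = +216 kJ, so reaction II has the more negative ΔH; |ΔH_I − ΔH_II| = 216 kJ.

Reaction II, by 216 kJ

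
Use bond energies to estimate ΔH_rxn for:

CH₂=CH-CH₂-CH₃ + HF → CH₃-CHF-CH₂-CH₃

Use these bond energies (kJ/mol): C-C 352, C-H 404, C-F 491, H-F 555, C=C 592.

Bonds broken (reactants):
  C-C: 2 × 352 = 704
  C-H: 8 × 404 = 3232
  C=C: 1 × 592 = 592
  H-F: 1 × 555 = 555
  Σ(broken) = 5083 kJ
Bonds formed (products):
  C-C: 3 × 352 = 1056
  C-F: 1 × 491 = 491
  C-H: 9 × 404 = 3636
  Σ(formed) = 5183 kJ
ΔH = Σ(broken) − Σ(formed) = 5083 − 5183 = −100 kJ

ΔH ≈ −100 kJ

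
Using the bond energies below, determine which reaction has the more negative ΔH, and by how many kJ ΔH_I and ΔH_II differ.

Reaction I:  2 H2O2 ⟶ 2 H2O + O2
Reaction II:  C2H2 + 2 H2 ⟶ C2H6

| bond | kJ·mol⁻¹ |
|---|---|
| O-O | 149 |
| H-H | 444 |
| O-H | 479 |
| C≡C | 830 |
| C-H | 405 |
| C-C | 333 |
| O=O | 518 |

Reaction I:
  Bonds broken (reactants):
    O-H: 4 × 479 = 1916
    O-O: 2 × 149 = 298
    Σ(broken) = 2214 kJ
  Bonds formed (products):
    O-H: 4 × 479 = 1916
    O=O: 1 × 518 = 518
    Σ(formed) = 2434 kJ
  ΔH_I = 2214 − 2434 = −220 kJ
Reaction II:
  Bonds broken (reactants):
    C≡C: 1 × 830 = 830
    C-H: 2 × 405 = 810
    H-H: 2 × 444 = 888
    Σ(broken) = 2528 kJ
  Bonds formed (products):
    C-C: 1 × 333 = 333
    C-H: 6 × 405 = 2430
    Σ(formed) = 2763 kJ
  ΔH_II = 2528 − 2763 = −235 kJ
ΔH_I − ΔH_II = +15 kJ, so reaction II has the more negative ΔH; |ΔH_I − ΔH_II| = 15 kJ.

Reaction II, by 15 kJ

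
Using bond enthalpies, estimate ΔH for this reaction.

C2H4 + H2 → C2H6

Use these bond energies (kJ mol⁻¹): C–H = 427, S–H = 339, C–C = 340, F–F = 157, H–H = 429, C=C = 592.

Bonds broken (reactants):
  C–H: 4 × 427 = 1708
  C=C: 1 × 592 = 592
  H–H: 1 × 429 = 429
  Σ(broken) = 2729 kJ
Bonds formed (products):
  C–C: 1 × 340 = 340
  C–H: 6 × 427 = 2562
  Σ(formed) = 2902 kJ
ΔH = Σ(broken) − Σ(formed) = 2729 − 2902 = −173 kJ

ΔH ≈ −173 kJ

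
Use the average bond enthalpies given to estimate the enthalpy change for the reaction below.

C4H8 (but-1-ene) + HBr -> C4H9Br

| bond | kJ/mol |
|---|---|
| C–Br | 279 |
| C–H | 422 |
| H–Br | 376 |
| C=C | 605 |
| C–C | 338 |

ΔH ≈ −58 kJ

Bonds broken (reactants):
  C–C: 2 × 338 = 676
  C–H: 8 × 422 = 3376
  C=C: 1 × 605 = 605
  H–Br: 1 × 376 = 376
  Σ(broken) = 5033 kJ
Bonds formed (products):
  C–Br: 1 × 279 = 279
  C–C: 3 × 338 = 1014
  C–H: 9 × 422 = 3798
  Σ(formed) = 5091 kJ
ΔH = Σ(broken) − Σ(formed) = 5033 − 5091 = −58 kJ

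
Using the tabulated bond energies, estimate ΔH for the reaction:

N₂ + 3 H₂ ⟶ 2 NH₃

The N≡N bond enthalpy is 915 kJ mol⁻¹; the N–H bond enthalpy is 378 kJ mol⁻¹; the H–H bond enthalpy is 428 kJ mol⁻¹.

Bonds broken (reactants):
  H–H: 3 × 428 = 1284
  N≡N: 1 × 915 = 915
  Σ(broken) = 2199 kJ
Bonds formed (products):
  N–H: 6 × 378 = 2268
  Σ(formed) = 2268 kJ
ΔH = Σ(broken) − Σ(formed) = 2199 − 2268 = −69 kJ

ΔH ≈ −69 kJ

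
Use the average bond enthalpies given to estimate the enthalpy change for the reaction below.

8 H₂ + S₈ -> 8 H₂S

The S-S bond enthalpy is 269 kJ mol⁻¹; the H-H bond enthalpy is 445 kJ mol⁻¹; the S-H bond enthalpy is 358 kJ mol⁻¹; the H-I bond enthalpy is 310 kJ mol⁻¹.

ΔH ≈ −16 kJ

Bonds broken (reactants):
  H-H: 8 × 445 = 3560
  S-S: 8 × 269 = 2152
  Σ(broken) = 5712 kJ
Bonds formed (products):
  S-H: 16 × 358 = 5728
  Σ(formed) = 5728 kJ
ΔH = Σ(broken) − Σ(formed) = 5712 − 5728 = −16 kJ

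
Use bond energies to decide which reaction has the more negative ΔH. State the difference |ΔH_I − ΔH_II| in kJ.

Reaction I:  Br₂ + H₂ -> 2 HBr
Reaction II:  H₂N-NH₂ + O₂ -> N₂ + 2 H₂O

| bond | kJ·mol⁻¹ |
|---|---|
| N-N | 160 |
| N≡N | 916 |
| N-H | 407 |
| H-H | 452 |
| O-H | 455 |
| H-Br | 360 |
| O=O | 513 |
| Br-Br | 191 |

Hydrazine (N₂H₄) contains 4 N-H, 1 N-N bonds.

Reaction I:
  Bonds broken (reactants):
    Br-Br: 1 × 191 = 191
    H-H: 1 × 452 = 452
    Σ(broken) = 643 kJ
  Bonds formed (products):
    H-Br: 2 × 360 = 720
    Σ(formed) = 720 kJ
  ΔH_I = 643 − 720 = −77 kJ
Reaction II:
  Bonds broken (reactants):
    N-H: 4 × 407 = 1628
    N-N: 1 × 160 = 160
    O=O: 1 × 513 = 513
    Σ(broken) = 2301 kJ
  Bonds formed (products):
    N≡N: 1 × 916 = 916
    O-H: 4 × 455 = 1820
    Σ(formed) = 2736 kJ
  ΔH_II = 2301 − 2736 = −435 kJ
ΔH_I − ΔH_II = +358 kJ, so reaction II has the more negative ΔH; |ΔH_I − ΔH_II| = 358 kJ.

Reaction II, by 358 kJ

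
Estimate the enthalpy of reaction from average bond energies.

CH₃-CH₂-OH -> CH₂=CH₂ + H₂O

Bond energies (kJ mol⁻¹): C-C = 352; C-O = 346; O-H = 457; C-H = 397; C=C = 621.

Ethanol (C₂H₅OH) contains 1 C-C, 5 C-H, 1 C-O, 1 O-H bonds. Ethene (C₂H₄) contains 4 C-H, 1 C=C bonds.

Bonds broken (reactants):
  C-C: 1 × 352 = 352
  C-H: 5 × 397 = 1985
  C-O: 1 × 346 = 346
  O-H: 1 × 457 = 457
  Σ(broken) = 3140 kJ
Bonds formed (products):
  C-H: 4 × 397 = 1588
  C=C: 1 × 621 = 621
  O-H: 2 × 457 = 914
  Σ(formed) = 3123 kJ
ΔH = Σ(broken) − Σ(formed) = 3140 − 3123 = +17 kJ

ΔH ≈ +17 kJ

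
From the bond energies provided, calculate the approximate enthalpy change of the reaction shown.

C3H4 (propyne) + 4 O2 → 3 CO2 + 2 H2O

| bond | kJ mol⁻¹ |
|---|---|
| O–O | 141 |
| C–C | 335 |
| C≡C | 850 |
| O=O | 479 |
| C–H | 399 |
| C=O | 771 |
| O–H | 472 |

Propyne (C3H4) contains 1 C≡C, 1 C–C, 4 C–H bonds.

ΔH ≈ −1817 kJ

Bonds broken (reactants):
  C≡C: 1 × 850 = 850
  C–C: 1 × 335 = 335
  C–H: 4 × 399 = 1596
  O=O: 4 × 479 = 1916
  Σ(broken) = 4697 kJ
Bonds formed (products):
  C=O: 6 × 771 = 4626
  O–H: 4 × 472 = 1888
  Σ(formed) = 6514 kJ
ΔH = Σ(broken) − Σ(formed) = 4697 − 6514 = −1817 kJ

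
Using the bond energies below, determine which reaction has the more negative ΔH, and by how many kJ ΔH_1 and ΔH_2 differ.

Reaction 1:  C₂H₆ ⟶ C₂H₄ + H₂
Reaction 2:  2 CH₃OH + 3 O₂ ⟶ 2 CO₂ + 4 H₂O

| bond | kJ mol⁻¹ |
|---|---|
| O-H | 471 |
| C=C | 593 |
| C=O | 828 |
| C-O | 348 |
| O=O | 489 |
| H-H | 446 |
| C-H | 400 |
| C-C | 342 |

Reaction 1:
  Bonds broken (reactants):
    C-C: 1 × 342 = 342
    C-H: 6 × 400 = 2400
    Σ(broken) = 2742 kJ
  Bonds formed (products):
    C-H: 4 × 400 = 1600
    C=C: 1 × 593 = 593
    H-H: 1 × 446 = 446
    Σ(formed) = 2639 kJ
  ΔH_1 = 2742 − 2639 = +103 kJ
Reaction 2:
  Bonds broken (reactants):
    C-H: 6 × 400 = 2400
    C-O: 2 × 348 = 696
    O-H: 2 × 471 = 942
    O=O: 3 × 489 = 1467
    Σ(broken) = 5505 kJ
  Bonds formed (products):
    C=O: 4 × 828 = 3312
    O-H: 8 × 471 = 3768
    Σ(formed) = 7080 kJ
  ΔH_2 = 5505 − 7080 = −1575 kJ
ΔH_1 − ΔH_2 = +1678 kJ, so reaction 2 has the more negative ΔH; |ΔH_1 − ΔH_2| = 1678 kJ.

Reaction 2, by 1678 kJ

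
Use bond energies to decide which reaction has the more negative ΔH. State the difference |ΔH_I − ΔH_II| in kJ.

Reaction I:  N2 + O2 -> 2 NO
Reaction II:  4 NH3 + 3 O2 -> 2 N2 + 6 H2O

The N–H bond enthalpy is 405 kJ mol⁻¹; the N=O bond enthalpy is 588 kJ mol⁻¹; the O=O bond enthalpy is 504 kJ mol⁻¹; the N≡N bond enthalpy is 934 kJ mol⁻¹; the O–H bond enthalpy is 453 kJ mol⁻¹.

Reaction II, by 1194 kJ

Reaction I:
  Bonds broken (reactants):
    N≡N: 1 × 934 = 934
    O=O: 1 × 504 = 504
    Σ(broken) = 1438 kJ
  Bonds formed (products):
    N=O: 2 × 588 = 1176
    Σ(formed) = 1176 kJ
  ΔH_I = 1438 − 1176 = +262 kJ
Reaction II:
  Bonds broken (reactants):
    N–H: 12 × 405 = 4860
    O=O: 3 × 504 = 1512
    Σ(broken) = 6372 kJ
  Bonds formed (products):
    N≡N: 2 × 934 = 1868
    O–H: 12 × 453 = 5436
    Σ(formed) = 7304 kJ
  ΔH_II = 6372 − 7304 = −932 kJ
ΔH_I − ΔH_II = +1194 kJ, so reaction II has the more negative ΔH; |ΔH_I − ΔH_II| = 1194 kJ.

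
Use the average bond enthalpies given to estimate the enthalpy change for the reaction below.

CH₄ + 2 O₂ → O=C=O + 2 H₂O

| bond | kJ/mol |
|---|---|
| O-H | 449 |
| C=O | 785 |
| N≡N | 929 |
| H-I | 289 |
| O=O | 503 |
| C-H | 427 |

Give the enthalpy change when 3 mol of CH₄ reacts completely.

Bonds broken (reactants):
  C-H: 4 × 427 = 1708
  O=O: 2 × 503 = 1006
  Σ(broken) = 2714 kJ
Bonds formed (products):
  C=O: 2 × 785 = 1570
  O-H: 4 × 449 = 1796
  Σ(formed) = 3366 kJ
ΔH = Σ(broken) − Σ(formed) = 2714 − 3366 = −652 kJ
For 3× the reaction as written: 3 × (−652) = −1956 kJ

ΔH = −1956 kJ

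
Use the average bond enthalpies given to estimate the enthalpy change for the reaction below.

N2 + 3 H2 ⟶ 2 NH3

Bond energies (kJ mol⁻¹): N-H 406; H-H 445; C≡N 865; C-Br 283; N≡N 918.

ΔH ≈ −183 kJ

Bonds broken (reactants):
  H-H: 3 × 445 = 1335
  N≡N: 1 × 918 = 918
  Σ(broken) = 2253 kJ
Bonds formed (products):
  N-H: 6 × 406 = 2436
  Σ(formed) = 2436 kJ
ΔH = Σ(broken) − Σ(formed) = 2253 − 2436 = −183 kJ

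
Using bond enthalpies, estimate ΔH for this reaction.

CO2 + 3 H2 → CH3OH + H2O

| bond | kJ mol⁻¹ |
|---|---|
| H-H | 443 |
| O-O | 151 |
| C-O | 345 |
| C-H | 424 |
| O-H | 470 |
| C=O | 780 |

ΔH ≈ −138 kJ

Bonds broken (reactants):
  C=O: 2 × 780 = 1560
  H-H: 3 × 443 = 1329
  Σ(broken) = 2889 kJ
Bonds formed (products):
  C-H: 3 × 424 = 1272
  C-O: 1 × 345 = 345
  O-H: 3 × 470 = 1410
  Σ(formed) = 3027 kJ
ΔH = Σ(broken) − Σ(formed) = 2889 − 3027 = −138 kJ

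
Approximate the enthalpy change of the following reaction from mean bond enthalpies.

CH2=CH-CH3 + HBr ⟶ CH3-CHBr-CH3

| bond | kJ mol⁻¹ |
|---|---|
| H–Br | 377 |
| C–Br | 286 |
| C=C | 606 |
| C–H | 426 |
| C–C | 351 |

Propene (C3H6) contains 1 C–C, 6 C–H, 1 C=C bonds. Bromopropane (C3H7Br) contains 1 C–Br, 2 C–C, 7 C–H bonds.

ΔH ≈ −80 kJ

Bonds broken (reactants):
  C–C: 1 × 351 = 351
  C–H: 6 × 426 = 2556
  C=C: 1 × 606 = 606
  H–Br: 1 × 377 = 377
  Σ(broken) = 3890 kJ
Bonds formed (products):
  C–Br: 1 × 286 = 286
  C–C: 2 × 351 = 702
  C–H: 7 × 426 = 2982
  Σ(formed) = 3970 kJ
ΔH = Σ(broken) − Σ(formed) = 3890 − 3970 = −80 kJ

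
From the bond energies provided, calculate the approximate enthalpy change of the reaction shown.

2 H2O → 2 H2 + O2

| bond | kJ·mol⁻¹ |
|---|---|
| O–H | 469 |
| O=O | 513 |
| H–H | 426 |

ΔH ≈ +511 kJ

Bonds broken (reactants):
  O–H: 4 × 469 = 1876
  Σ(broken) = 1876 kJ
Bonds formed (products):
  H–H: 2 × 426 = 852
  O=O: 1 × 513 = 513
  Σ(formed) = 1365 kJ
ΔH = Σ(broken) − Σ(formed) = 1876 − 1365 = +511 kJ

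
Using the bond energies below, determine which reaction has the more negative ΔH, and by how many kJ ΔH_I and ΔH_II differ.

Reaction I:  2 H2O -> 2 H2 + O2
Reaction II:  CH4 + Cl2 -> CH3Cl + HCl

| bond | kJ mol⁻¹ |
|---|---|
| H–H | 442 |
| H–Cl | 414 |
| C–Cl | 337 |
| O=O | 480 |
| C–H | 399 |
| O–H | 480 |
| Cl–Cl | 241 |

Reaction II, by 667 kJ

Reaction I:
  Bonds broken (reactants):
    O–H: 4 × 480 = 1920
    Σ(broken) = 1920 kJ
  Bonds formed (products):
    H–H: 2 × 442 = 884
    O=O: 1 × 480 = 480
    Σ(formed) = 1364 kJ
  ΔH_I = 1920 − 1364 = +556 kJ
Reaction II:
  Bonds broken (reactants):
    C–H: 4 × 399 = 1596
    Cl–Cl: 1 × 241 = 241
    Σ(broken) = 1837 kJ
  Bonds formed (products):
    C–Cl: 1 × 337 = 337
    C–H: 3 × 399 = 1197
    H–Cl: 1 × 414 = 414
    Σ(formed) = 1948 kJ
  ΔH_II = 1837 − 1948 = −111 kJ
ΔH_I − ΔH_II = +667 kJ, so reaction II has the more negative ΔH; |ΔH_I − ΔH_II| = 667 kJ.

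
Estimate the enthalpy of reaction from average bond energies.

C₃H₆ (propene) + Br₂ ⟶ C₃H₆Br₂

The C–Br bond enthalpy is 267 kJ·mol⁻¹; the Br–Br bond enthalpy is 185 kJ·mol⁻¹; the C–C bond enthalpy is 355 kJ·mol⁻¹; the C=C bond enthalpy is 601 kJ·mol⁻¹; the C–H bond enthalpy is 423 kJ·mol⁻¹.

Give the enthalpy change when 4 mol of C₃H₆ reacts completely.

ΔH = −412 kJ

Bonds broken (reactants):
  Br–Br: 1 × 185 = 185
  C–C: 1 × 355 = 355
  C–H: 6 × 423 = 2538
  C=C: 1 × 601 = 601
  Σ(broken) = 3679 kJ
Bonds formed (products):
  C–Br: 2 × 267 = 534
  C–C: 2 × 355 = 710
  C–H: 6 × 423 = 2538
  Σ(formed) = 3782 kJ
ΔH = Σ(broken) − Σ(formed) = 3679 − 3782 = −103 kJ
For 4× the reaction as written: 4 × (−103) = −412 kJ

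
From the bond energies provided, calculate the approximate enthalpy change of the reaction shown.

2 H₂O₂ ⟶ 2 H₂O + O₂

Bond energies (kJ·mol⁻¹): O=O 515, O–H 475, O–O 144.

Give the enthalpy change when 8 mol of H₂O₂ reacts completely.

ΔH = −908 kJ

Bonds broken (reactants):
  O–H: 4 × 475 = 1900
  O–O: 2 × 144 = 288
  Σ(broken) = 2188 kJ
Bonds formed (products):
  O–H: 4 × 475 = 1900
  O=O: 1 × 515 = 515
  Σ(formed) = 2415 kJ
ΔH = Σ(broken) − Σ(formed) = 2188 − 2415 = −227 kJ
For 4× the reaction as written: 4 × (−227) = −908 kJ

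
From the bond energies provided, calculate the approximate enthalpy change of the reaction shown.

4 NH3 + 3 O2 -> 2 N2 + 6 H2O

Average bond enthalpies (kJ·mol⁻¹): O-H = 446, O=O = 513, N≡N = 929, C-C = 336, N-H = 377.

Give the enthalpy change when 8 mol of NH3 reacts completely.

ΔH = −2294 kJ

Bonds broken (reactants):
  N-H: 12 × 377 = 4524
  O=O: 3 × 513 = 1539
  Σ(broken) = 6063 kJ
Bonds formed (products):
  N≡N: 2 × 929 = 1858
  O-H: 12 × 446 = 5352
  Σ(formed) = 7210 kJ
ΔH = Σ(broken) − Σ(formed) = 6063 − 7210 = −1147 kJ
For 2× the reaction as written: 2 × (−1147) = −2294 kJ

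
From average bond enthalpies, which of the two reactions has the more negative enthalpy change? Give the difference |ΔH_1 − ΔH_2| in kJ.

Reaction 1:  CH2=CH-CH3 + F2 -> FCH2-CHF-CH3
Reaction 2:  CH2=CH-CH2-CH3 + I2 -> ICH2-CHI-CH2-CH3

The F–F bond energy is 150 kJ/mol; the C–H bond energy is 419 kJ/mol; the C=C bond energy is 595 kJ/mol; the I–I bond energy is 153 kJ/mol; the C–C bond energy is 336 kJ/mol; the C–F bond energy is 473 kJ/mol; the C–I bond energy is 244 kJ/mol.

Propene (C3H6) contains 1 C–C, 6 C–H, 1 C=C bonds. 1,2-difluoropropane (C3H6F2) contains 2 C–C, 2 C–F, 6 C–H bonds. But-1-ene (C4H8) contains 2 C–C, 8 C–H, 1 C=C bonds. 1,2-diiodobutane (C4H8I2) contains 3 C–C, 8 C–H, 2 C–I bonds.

Reaction 1, by 461 kJ

Reaction 1:
  Bonds broken (reactants):
    C–C: 1 × 336 = 336
    C–H: 6 × 419 = 2514
    C=C: 1 × 595 = 595
    F–F: 1 × 150 = 150
    Σ(broken) = 3595 kJ
  Bonds formed (products):
    C–C: 2 × 336 = 672
    C–F: 2 × 473 = 946
    C–H: 6 × 419 = 2514
    Σ(formed) = 4132 kJ
  ΔH_1 = 3595 − 4132 = −537 kJ
Reaction 2:
  Bonds broken (reactants):
    C–C: 2 × 336 = 672
    C–H: 8 × 419 = 3352
    C=C: 1 × 595 = 595
    I–I: 1 × 153 = 153
    Σ(broken) = 4772 kJ
  Bonds formed (products):
    C–C: 3 × 336 = 1008
    C–H: 8 × 419 = 3352
    C–I: 2 × 244 = 488
    Σ(formed) = 4848 kJ
  ΔH_2 = 4772 − 4848 = −76 kJ
ΔH_1 − ΔH_2 = −461 kJ, so reaction 1 has the more negative ΔH; |ΔH_1 − ΔH_2| = 461 kJ.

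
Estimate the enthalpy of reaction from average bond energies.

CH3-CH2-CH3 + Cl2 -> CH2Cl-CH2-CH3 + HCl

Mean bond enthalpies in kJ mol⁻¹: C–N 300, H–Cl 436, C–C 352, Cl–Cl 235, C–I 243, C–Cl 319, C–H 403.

Bonds broken (reactants):
  C–C: 2 × 352 = 704
  C–H: 8 × 403 = 3224
  Cl–Cl: 1 × 235 = 235
  Σ(broken) = 4163 kJ
Bonds formed (products):
  C–C: 2 × 352 = 704
  C–Cl: 1 × 319 = 319
  C–H: 7 × 403 = 2821
  H–Cl: 1 × 436 = 436
  Σ(formed) = 4280 kJ
ΔH = Σ(broken) − Σ(formed) = 4163 − 4280 = −117 kJ

ΔH ≈ −117 kJ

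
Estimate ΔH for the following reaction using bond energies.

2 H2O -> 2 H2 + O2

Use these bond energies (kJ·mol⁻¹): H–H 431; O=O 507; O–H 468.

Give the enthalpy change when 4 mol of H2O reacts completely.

ΔH = +1006 kJ

Bonds broken (reactants):
  O–H: 4 × 468 = 1872
  Σ(broken) = 1872 kJ
Bonds formed (products):
  H–H: 2 × 431 = 862
  O=O: 1 × 507 = 507
  Σ(formed) = 1369 kJ
ΔH = Σ(broken) − Σ(formed) = 1872 − 1369 = +503 kJ
For 2× the reaction as written: 2 × (+503) = +1006 kJ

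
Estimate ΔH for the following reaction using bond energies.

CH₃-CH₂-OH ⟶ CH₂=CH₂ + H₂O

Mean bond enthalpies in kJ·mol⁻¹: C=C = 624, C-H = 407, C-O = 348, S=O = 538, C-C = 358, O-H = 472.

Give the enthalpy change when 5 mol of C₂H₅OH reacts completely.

Bonds broken (reactants):
  C-C: 1 × 358 = 358
  C-H: 5 × 407 = 2035
  C-O: 1 × 348 = 348
  O-H: 1 × 472 = 472
  Σ(broken) = 3213 kJ
Bonds formed (products):
  C-H: 4 × 407 = 1628
  C=C: 1 × 624 = 624
  O-H: 2 × 472 = 944
  Σ(formed) = 3196 kJ
ΔH = Σ(broken) − Σ(formed) = 3213 − 3196 = +17 kJ
For 5× the reaction as written: 5 × (+17) = +85 kJ

ΔH = +85 kJ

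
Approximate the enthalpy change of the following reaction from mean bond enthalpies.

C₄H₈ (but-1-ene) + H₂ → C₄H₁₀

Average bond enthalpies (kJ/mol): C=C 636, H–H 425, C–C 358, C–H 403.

ΔH ≈ −103 kJ

Bonds broken (reactants):
  C–C: 2 × 358 = 716
  C–H: 8 × 403 = 3224
  C=C: 1 × 636 = 636
  H–H: 1 × 425 = 425
  Σ(broken) = 5001 kJ
Bonds formed (products):
  C–C: 3 × 358 = 1074
  C–H: 10 × 403 = 4030
  Σ(formed) = 5104 kJ
ΔH = Σ(broken) − Σ(formed) = 5001 − 5104 = −103 kJ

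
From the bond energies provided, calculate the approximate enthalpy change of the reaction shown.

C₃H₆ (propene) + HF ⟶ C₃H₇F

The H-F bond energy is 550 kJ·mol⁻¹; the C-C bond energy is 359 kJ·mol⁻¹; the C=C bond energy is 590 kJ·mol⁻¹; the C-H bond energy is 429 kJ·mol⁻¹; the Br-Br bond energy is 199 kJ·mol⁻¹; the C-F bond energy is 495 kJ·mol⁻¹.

Bonds broken (reactants):
  C-C: 1 × 359 = 359
  C-H: 6 × 429 = 2574
  C=C: 1 × 590 = 590
  H-F: 1 × 550 = 550
  Σ(broken) = 4073 kJ
Bonds formed (products):
  C-C: 2 × 359 = 718
  C-F: 1 × 495 = 495
  C-H: 7 × 429 = 3003
  Σ(formed) = 4216 kJ
ΔH = Σ(broken) − Σ(formed) = 4073 − 4216 = −143 kJ

ΔH ≈ −143 kJ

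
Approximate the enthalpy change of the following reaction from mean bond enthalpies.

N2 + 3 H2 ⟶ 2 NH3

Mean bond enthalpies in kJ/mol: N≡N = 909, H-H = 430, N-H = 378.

Bonds broken (reactants):
  H-H: 3 × 430 = 1290
  N≡N: 1 × 909 = 909
  Σ(broken) = 2199 kJ
Bonds formed (products):
  N-H: 6 × 378 = 2268
  Σ(formed) = 2268 kJ
ΔH = Σ(broken) − Σ(formed) = 2199 − 2268 = −69 kJ

ΔH ≈ −69 kJ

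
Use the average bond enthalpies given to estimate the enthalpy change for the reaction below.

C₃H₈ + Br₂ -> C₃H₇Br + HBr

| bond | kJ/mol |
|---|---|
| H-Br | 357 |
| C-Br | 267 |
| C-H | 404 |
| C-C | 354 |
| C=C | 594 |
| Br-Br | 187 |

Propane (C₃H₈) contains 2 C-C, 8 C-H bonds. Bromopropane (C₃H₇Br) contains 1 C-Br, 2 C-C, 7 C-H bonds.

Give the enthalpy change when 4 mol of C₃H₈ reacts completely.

Bonds broken (reactants):
  Br-Br: 1 × 187 = 187
  C-C: 2 × 354 = 708
  C-H: 8 × 404 = 3232
  Σ(broken) = 4127 kJ
Bonds formed (products):
  C-Br: 1 × 267 = 267
  C-C: 2 × 354 = 708
  C-H: 7 × 404 = 2828
  H-Br: 1 × 357 = 357
  Σ(formed) = 4160 kJ
ΔH = Σ(broken) − Σ(formed) = 4127 − 4160 = −33 kJ
For 4× the reaction as written: 4 × (−33) = −132 kJ

ΔH = −132 kJ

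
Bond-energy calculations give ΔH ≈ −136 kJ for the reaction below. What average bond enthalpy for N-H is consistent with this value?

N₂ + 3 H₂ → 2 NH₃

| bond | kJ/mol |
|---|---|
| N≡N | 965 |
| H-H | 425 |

D(N-H) ≈ 396 kJ/mol

Let D be the N-H bond energy.
Σ(broken) = 3×425 + 1×965 = 2240
Σ(formed) = 6×D = 6D
ΔH = Σ(broken) − Σ(formed) = (2240) − (6D) = +2240 − 6D
Setting this equal to −136 kJ gives 6D = 2376, so D = 396 kJ/mol.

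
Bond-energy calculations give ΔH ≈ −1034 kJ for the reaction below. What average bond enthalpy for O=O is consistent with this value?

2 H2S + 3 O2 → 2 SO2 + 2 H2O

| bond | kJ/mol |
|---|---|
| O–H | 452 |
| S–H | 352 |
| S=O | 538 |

D(O=O) ≈ 506 kJ/mol

Let D be the O=O bond energy.
Σ(broken) = 3×D + 4×352 = 1408 + 3D
Σ(formed) = 4×452 + 4×538 = 3960
ΔH = Σ(broken) − Σ(formed) = (1408 + 3D) − (3960) = −2552 + 3D
Setting this equal to −1034 kJ gives 3D = 1518, so D = 506 kJ/mol.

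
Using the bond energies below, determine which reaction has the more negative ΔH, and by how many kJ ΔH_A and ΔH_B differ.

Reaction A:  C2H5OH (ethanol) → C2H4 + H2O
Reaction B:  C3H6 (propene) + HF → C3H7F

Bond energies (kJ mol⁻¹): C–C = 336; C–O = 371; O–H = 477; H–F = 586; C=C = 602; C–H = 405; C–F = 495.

Reaction A:
  Bonds broken (reactants):
    C–C: 1 × 336 = 336
    C–H: 5 × 405 = 2025
    C–O: 1 × 371 = 371
    O–H: 1 × 477 = 477
    Σ(broken) = 3209 kJ
  Bonds formed (products):
    C–H: 4 × 405 = 1620
    C=C: 1 × 602 = 602
    O–H: 2 × 477 = 954
    Σ(formed) = 3176 kJ
  ΔH_A = 3209 − 3176 = +33 kJ
Reaction B:
  Bonds broken (reactants):
    C–C: 1 × 336 = 336
    C–H: 6 × 405 = 2430
    C=C: 1 × 602 = 602
    H–F: 1 × 586 = 586
    Σ(broken) = 3954 kJ
  Bonds formed (products):
    C–C: 2 × 336 = 672
    C–F: 1 × 495 = 495
    C–H: 7 × 405 = 2835
    Σ(formed) = 4002 kJ
  ΔH_B = 3954 − 4002 = −48 kJ
ΔH_A − ΔH_B = +81 kJ, so reaction B has the more negative ΔH; |ΔH_A − ΔH_B| = 81 kJ.

Reaction B, by 81 kJ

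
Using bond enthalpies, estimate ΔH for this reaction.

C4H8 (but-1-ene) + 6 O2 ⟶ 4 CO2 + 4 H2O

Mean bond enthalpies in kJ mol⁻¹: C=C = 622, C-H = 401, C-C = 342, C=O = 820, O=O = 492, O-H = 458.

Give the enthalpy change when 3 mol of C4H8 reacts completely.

ΔH = −8274 kJ

Bonds broken (reactants):
  C-C: 2 × 342 = 684
  C-H: 8 × 401 = 3208
  C=C: 1 × 622 = 622
  O=O: 6 × 492 = 2952
  Σ(broken) = 7466 kJ
Bonds formed (products):
  C=O: 8 × 820 = 6560
  O-H: 8 × 458 = 3664
  Σ(formed) = 10224 kJ
ΔH = Σ(broken) − Σ(formed) = 7466 − 10224 = −2758 kJ
For 3× the reaction as written: 3 × (−2758) = −8274 kJ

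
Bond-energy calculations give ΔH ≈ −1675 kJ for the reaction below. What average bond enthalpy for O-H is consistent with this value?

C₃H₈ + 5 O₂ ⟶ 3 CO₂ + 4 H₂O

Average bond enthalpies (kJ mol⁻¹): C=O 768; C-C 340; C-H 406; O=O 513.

Let D be the O-H bond energy.
Σ(broken) = 2×340 + 8×406 + 5×513 = 6493
Σ(formed) = 6×768 + 8×D = 4608 + 8D
ΔH = Σ(broken) − Σ(formed) = (6493) − (4608 + 8D) = +1885 − 8D
Setting this equal to −1675 kJ gives 8D = 3560, so D = 445 kJ/mol.

D(O-H) ≈ 445 kJ/mol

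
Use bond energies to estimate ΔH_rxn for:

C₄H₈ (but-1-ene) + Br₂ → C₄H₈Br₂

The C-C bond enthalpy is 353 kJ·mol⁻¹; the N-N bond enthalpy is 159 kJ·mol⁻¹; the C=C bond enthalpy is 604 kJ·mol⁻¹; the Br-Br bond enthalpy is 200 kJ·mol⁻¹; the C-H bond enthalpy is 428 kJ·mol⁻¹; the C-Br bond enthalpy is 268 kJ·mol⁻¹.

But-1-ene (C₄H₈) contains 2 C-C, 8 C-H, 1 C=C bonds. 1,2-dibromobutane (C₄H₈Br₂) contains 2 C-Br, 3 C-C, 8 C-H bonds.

ΔH ≈ −85 kJ

Bonds broken (reactants):
  Br-Br: 1 × 200 = 200
  C-C: 2 × 353 = 706
  C-H: 8 × 428 = 3424
  C=C: 1 × 604 = 604
  Σ(broken) = 4934 kJ
Bonds formed (products):
  C-Br: 2 × 268 = 536
  C-C: 3 × 353 = 1059
  C-H: 8 × 428 = 3424
  Σ(formed) = 5019 kJ
ΔH = Σ(broken) − Σ(formed) = 4934 − 5019 = −85 kJ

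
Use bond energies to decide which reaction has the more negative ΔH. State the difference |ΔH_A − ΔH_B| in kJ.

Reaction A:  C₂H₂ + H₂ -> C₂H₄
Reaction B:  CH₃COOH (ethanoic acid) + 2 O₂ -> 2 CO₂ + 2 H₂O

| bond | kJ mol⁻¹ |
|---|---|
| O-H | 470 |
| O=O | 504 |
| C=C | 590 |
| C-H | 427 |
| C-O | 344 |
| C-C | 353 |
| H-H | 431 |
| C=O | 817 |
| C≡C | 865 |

Reaction B, by 727 kJ

Reaction A:
  Bonds broken (reactants):
    C≡C: 1 × 865 = 865
    C-H: 2 × 427 = 854
    H-H: 1 × 431 = 431
    Σ(broken) = 2150 kJ
  Bonds formed (products):
    C-H: 4 × 427 = 1708
    C=C: 1 × 590 = 590
    Σ(formed) = 2298 kJ
  ΔH_A = 2150 − 2298 = −148 kJ
Reaction B:
  Bonds broken (reactants):
    C-C: 1 × 353 = 353
    C-H: 3 × 427 = 1281
    C-O: 1 × 344 = 344
    C=O: 1 × 817 = 817
    O-H: 1 × 470 = 470
    O=O: 2 × 504 = 1008
    Σ(broken) = 4273 kJ
  Bonds formed (products):
    C=O: 4 × 817 = 3268
    O-H: 4 × 470 = 1880
    Σ(formed) = 5148 kJ
  ΔH_B = 4273 − 5148 = −875 kJ
ΔH_A − ΔH_B = +727 kJ, so reaction B has the more negative ΔH; |ΔH_A − ΔH_B| = 727 kJ.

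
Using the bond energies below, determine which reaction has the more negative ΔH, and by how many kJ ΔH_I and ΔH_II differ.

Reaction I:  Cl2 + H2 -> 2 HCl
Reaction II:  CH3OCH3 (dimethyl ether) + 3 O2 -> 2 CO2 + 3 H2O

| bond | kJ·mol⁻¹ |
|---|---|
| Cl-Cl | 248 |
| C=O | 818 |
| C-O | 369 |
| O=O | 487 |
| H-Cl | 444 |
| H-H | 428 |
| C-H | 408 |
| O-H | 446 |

Reaction I:
  Bonds broken (reactants):
    Cl-Cl: 1 × 248 = 248
    H-H: 1 × 428 = 428
    Σ(broken) = 676 kJ
  Bonds formed (products):
    H-Cl: 2 × 444 = 888
    Σ(formed) = 888 kJ
  ΔH_I = 676 − 888 = −212 kJ
Reaction II:
  Bonds broken (reactants):
    C-H: 6 × 408 = 2448
    C-O: 2 × 369 = 738
    O=O: 3 × 487 = 1461
    Σ(broken) = 4647 kJ
  Bonds formed (products):
    C=O: 4 × 818 = 3272
    O-H: 6 × 446 = 2676
    Σ(formed) = 5948 kJ
  ΔH_II = 4647 − 5948 = −1301 kJ
ΔH_I − ΔH_II = +1089 kJ, so reaction II has the more negative ΔH; |ΔH_I − ΔH_II| = 1089 kJ.

Reaction II, by 1089 kJ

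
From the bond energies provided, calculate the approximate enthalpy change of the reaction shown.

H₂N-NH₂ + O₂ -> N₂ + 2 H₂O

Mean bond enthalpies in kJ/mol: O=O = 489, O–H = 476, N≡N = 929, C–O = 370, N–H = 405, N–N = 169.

Bonds broken (reactants):
  N–H: 4 × 405 = 1620
  N–N: 1 × 169 = 169
  O=O: 1 × 489 = 489
  Σ(broken) = 2278 kJ
Bonds formed (products):
  N≡N: 1 × 929 = 929
  O–H: 4 × 476 = 1904
  Σ(formed) = 2833 kJ
ΔH = Σ(broken) − Σ(formed) = 2278 − 2833 = −555 kJ

ΔH ≈ −555 kJ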